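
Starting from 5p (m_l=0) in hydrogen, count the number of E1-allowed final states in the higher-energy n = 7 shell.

4

E1 requires Δl = ±1, so l_f ∈ {0, 2}; with 0 ≤ l_f ≤ n_f−1 = 6, the allowed l_f values are {0, 2}.
For l_f = 0: m_f ∈ {m_i−1, m_i, m_i+1} ∩ [−0, 0] = {0} → 1 state.
For l_f = 2: m_f ∈ {m_i−1, m_i, m_i+1} ∩ [−2, 2] = {-1, 0, 1} → 3 states.
Total: 4.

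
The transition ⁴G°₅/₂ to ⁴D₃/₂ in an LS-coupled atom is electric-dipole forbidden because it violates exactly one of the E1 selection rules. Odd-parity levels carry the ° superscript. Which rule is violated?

Initial level: S=3/2, L=4, J=5/2, parity odd. Final level: S=3/2, L=2, J=3/2, parity even.
Parity must change: odd → even — passes.
ΔS = 0: S: 3/2 → 3/2 — passes.
ΔL = 0, ±1 (not L=0↔0): L: 4 → 2, ΔL = -2 — fails.
ΔJ = 0, ±1 (not J=0↔0): J: 5/2 → 3/2, ΔJ = -1 — passes.

the ΔL = 0, ±1 rule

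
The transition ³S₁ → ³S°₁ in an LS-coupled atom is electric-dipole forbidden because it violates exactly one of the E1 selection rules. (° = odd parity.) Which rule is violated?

Initial level: S=1, L=0, J=1, parity even. Final level: S=1, L=0, J=1, parity odd.
ΔS = 0: S: 1 → 1 — passes.
ΔJ = 0, ±1 (not J=0↔0): J: 1 → 1, ΔJ = +0 — passes.
ΔL = 0, ±1 (not L=0↔0): L: 0 → 0, ΔL = +0 — fails.
Parity must change: even → odd — passes.

the L=0 ↔ L=0 exclusion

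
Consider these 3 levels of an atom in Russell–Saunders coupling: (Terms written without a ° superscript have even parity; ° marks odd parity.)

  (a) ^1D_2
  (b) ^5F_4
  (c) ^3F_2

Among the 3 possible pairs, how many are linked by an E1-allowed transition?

(a)–(b): forbidden (parity, ΔS, ΔJ).
(a)–(c): forbidden (parity, ΔS).
(b)–(c): forbidden (parity, ΔS, ΔJ).
Allowed pairs: 0 of 3.

0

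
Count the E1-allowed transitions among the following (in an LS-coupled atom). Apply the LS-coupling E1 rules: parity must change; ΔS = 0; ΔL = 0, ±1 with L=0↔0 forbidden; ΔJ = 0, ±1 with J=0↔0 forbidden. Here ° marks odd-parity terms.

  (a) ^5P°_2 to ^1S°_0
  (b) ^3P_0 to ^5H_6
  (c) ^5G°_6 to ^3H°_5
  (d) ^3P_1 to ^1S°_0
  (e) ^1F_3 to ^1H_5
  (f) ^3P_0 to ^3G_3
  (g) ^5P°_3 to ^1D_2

0

(a) forbidden (parity, ΔS, ΔJ fail)
(b) forbidden (parity, ΔS, ΔL, ΔJ fail)
(c) forbidden (parity, ΔS fail)
(d) forbidden (ΔS fails)
(e) forbidden (parity, ΔL, ΔJ fail)
(f) forbidden (parity, ΔL, ΔJ fail)
(g) forbidden (ΔS fails)
Total allowed: 0 of 7.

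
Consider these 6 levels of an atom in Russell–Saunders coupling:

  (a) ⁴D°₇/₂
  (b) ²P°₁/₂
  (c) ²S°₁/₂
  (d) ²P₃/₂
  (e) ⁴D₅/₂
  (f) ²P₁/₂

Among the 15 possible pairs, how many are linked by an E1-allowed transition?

5

(a)–(b): forbidden (parity, ΔS, ΔJ).
(a)–(c): forbidden (parity, ΔS, ΔL, ΔJ).
(a)–(d): forbidden (ΔS, ΔJ).
(a)–(e): allowed.
(a)–(f): forbidden (ΔS, ΔJ).
(b)–(c): forbidden (parity).
(b)–(d): allowed.
(b)–(e): forbidden (ΔS, ΔJ).
(b)–(f): allowed.
(c)–(d): allowed.
(c)–(e): forbidden (ΔS, ΔL, ΔJ).
(c)–(f): allowed.
(d)–(e): forbidden (parity, ΔS).
(d)–(f): forbidden (parity).
(e)–(f): forbidden (parity, ΔS, ΔJ).
Allowed pairs: 5 of 15.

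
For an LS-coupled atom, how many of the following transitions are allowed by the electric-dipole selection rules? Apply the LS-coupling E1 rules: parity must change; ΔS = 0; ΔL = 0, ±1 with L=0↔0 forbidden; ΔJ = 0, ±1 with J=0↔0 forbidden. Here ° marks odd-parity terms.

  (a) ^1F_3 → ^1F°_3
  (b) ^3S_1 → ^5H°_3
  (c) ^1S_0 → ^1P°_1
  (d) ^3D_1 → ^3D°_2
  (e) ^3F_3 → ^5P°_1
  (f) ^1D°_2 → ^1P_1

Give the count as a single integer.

4

(a) allowed
(b) forbidden (ΔS, ΔL, ΔJ fail)
(c) allowed
(d) allowed
(e) forbidden (ΔS, ΔL, ΔJ fail)
(f) allowed
Total allowed: 4 of 6.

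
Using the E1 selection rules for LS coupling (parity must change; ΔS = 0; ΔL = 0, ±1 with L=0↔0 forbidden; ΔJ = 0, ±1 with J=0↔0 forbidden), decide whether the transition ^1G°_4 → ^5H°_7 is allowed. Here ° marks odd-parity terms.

Reading off the term symbols: S 0→2, L 4→5, J 4→7, parity odd→odd.
Parity must change: odd → odd — violated.
ΔS = 0: S: 0 → 2 — violated.
ΔL = 0, ±1 (not L=0↔0): L: 4 → 5, ΔL = +1 — satisfied.
ΔJ = 0, ±1 (not J=0↔0): J: 4 → 7, ΔJ = +3 — violated.
Rule(s) violated: parity, ΔS, ΔJ.

forbidden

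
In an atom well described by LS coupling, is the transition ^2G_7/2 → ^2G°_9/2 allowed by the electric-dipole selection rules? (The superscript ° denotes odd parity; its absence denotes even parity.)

allowed

Parity must change: even → odd — satisfied.
ΔS = 0: S: 1/2 → 1/2 — satisfied.
ΔL = 0, ±1 (not L=0↔0): L: 4 → 4, ΔL = +0 — satisfied.
ΔJ = 0, ±1 (not J=0↔0): J: 7/2 → 9/2, ΔJ = +1 — satisfied.
All four E1 rules are satisfied.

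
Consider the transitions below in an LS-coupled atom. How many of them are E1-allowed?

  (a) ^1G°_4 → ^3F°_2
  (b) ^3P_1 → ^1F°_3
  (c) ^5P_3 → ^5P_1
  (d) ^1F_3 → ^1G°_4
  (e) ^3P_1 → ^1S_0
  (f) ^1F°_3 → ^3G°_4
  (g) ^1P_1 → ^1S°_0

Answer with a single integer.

(a) forbidden (parity, ΔS, ΔJ fail)
(b) forbidden (ΔS, ΔL, ΔJ fail)
(c) forbidden (parity, ΔJ fail)
(d) allowed
(e) forbidden (parity, ΔS fail)
(f) forbidden (parity, ΔS fail)
(g) allowed
Total allowed: 2 of 7.

2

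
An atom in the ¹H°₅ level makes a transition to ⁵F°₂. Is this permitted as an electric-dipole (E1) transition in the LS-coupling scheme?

Reading off the term symbols: S 0→2, L 5→3, J 5→2, parity odd→odd.
Parity must change: odd → odd — violated.
ΔS = 0: S: 0 → 2 — violated.
ΔL = 0, ±1 (not L=0↔0): L: 5 → 3, ΔL = -2 — violated.
ΔJ = 0, ±1 (not J=0↔0): J: 5 → 2, ΔJ = -3 — violated.
Rule(s) violated: parity, ΔS, ΔL, ΔJ.

forbidden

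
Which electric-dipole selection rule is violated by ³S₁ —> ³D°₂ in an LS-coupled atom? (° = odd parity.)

Reading off the term symbols: S 1→1, L 0→2, J 1→2, parity even→odd.
Parity must change: even → odd — satisfied.
ΔS = 0: S: 1 → 1 — satisfied.
ΔL = 0, ±1 (not L=0↔0): L: 0 → 2, ΔL = +2 — violated.
ΔJ = 0, ±1 (not J=0↔0): J: 1 → 2, ΔJ = +1 — satisfied.

the ΔL = 0, ±1 rule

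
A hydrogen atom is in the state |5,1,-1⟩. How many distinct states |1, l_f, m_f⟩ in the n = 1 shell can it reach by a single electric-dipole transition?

1

E1 requires Δl = ±1, so l_f ∈ {0, 2}; with 0 ≤ l_f ≤ n_f−1 = 0, the allowed l_f values are {0}.
For l_f = 0: m_f ∈ {m_i−1, m_i, m_i+1} ∩ [−0, 0] = {0} → 1 state.
Total: 1.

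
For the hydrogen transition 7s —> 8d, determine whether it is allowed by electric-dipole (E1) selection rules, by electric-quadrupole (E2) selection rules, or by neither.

E2

Δl = 2 − 0 = +2; l_i + l_f = 2.
E1 (Δl = ±1): not satisfied.
E2 (Δl = 0,±2, l_i+l_f ≥ 2): satisfied.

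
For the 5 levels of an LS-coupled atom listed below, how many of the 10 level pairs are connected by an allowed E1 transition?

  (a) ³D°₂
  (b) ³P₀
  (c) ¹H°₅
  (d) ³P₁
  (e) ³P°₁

(a)–(b): forbidden (ΔJ).
(a)–(c): forbidden (parity, ΔS, ΔL, ΔJ).
(a)–(d): allowed.
(a)–(e): forbidden (parity).
(b)–(c): forbidden (ΔS, ΔL, ΔJ).
(b)–(d): forbidden (parity).
(b)–(e): allowed.
(c)–(d): forbidden (ΔS, ΔL, ΔJ).
(c)–(e): forbidden (parity, ΔS, ΔL, ΔJ).
(d)–(e): allowed.
Allowed pairs: 3 of 10.

3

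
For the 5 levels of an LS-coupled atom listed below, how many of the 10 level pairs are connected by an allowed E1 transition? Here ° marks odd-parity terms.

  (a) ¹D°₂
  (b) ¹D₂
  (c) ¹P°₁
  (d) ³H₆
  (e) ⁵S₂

(a)–(b): allowed.
(a)–(c): forbidden (parity).
(a)–(d): forbidden (ΔS, ΔL, ΔJ).
(a)–(e): forbidden (ΔS, ΔL).
(b)–(c): allowed.
(b)–(d): forbidden (parity, ΔS, ΔL, ΔJ).
(b)–(e): forbidden (parity, ΔS, ΔL).
(c)–(d): forbidden (ΔS, ΔL, ΔJ).
(c)–(e): forbidden (ΔS).
(d)–(e): forbidden (parity, ΔS, ΔL, ΔJ).
Allowed pairs: 2 of 10.

2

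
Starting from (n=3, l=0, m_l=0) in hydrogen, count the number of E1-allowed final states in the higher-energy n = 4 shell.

3

E1 requires Δl = ±1, so l_f ∈ {-1, 1}; with 0 ≤ l_f ≤ n_f−1 = 3, the allowed l_f values are {1}.
For l_f = 1: m_f ∈ {m_i−1, m_i, m_i+1} ∩ [−1, 1] = {-1, 0, 1} → 3 states.
Total: 3.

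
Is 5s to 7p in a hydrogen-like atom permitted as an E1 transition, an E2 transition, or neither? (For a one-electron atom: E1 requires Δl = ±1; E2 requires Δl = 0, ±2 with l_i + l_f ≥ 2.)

Δl = 1 − 0 = +1; l_i + l_f = 1.
E1 (Δl = ±1): satisfied.
E2 (Δl = 0,±2, l_i+l_f ≥ 2): not satisfied.

E1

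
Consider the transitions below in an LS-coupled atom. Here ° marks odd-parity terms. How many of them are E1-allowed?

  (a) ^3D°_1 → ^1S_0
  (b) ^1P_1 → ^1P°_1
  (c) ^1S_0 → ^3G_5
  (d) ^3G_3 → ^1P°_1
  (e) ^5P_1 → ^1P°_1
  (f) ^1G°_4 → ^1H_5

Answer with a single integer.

2

(a) forbidden (ΔS, ΔL fail)
(b) allowed
(c) forbidden (parity, ΔS, ΔL, ΔJ fail)
(d) forbidden (ΔS, ΔL, ΔJ fail)
(e) forbidden (ΔS fails)
(f) allowed
Total allowed: 2 of 6.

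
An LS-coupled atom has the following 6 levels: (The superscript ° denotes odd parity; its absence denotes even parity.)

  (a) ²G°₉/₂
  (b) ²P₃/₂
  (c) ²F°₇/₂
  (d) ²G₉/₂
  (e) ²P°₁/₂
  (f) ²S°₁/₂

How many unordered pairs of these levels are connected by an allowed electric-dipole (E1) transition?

(a)–(b): forbidden (ΔL, ΔJ).
(a)–(c): forbidden (parity).
(a)–(d): allowed.
(a)–(e): forbidden (parity, ΔL, ΔJ).
(a)–(f): forbidden (parity, ΔL, ΔJ).
(b)–(c): forbidden (ΔL, ΔJ).
(b)–(d): forbidden (parity, ΔL, ΔJ).
(b)–(e): allowed.
(b)–(f): allowed.
(c)–(d): allowed.
(c)–(e): forbidden (parity, ΔL, ΔJ).
(c)–(f): forbidden (parity, ΔL, ΔJ).
(d)–(e): forbidden (ΔL, ΔJ).
(d)–(f): forbidden (ΔL, ΔJ).
(e)–(f): forbidden (parity).
Allowed pairs: 4 of 15.

4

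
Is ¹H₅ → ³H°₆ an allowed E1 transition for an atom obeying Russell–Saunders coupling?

ΔJ = 0, ±1 (not J=0↔0): J: 5 → 6, ΔJ = +1 — ok.
Parity must change: even → odd — ok.
ΔL = 0, ±1 (not L=0↔0): L: 5 → 5, ΔL = +0 — ok.
ΔS = 0: S: 0 → 1 — fails.
Rule(s) violated: ΔS.

forbidden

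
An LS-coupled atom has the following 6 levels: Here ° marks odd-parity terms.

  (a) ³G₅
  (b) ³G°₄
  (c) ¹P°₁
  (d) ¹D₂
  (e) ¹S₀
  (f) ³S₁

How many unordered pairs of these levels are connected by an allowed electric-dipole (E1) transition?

3

(a)–(b): allowed.
(a)–(c): forbidden (ΔS, ΔL, ΔJ).
(a)–(d): forbidden (parity, ΔS, ΔL, ΔJ).
(a)–(e): forbidden (parity, ΔS, ΔL, ΔJ).
(a)–(f): forbidden (parity, ΔL, ΔJ).
(b)–(c): forbidden (parity, ΔS, ΔL, ΔJ).
(b)–(d): forbidden (ΔS, ΔL, ΔJ).
(b)–(e): forbidden (ΔS, ΔL, ΔJ).
(b)–(f): forbidden (ΔL, ΔJ).
(c)–(d): allowed.
(c)–(e): allowed.
(c)–(f): forbidden (ΔS).
(d)–(e): forbidden (parity, ΔL, ΔJ).
(d)–(f): forbidden (parity, ΔS, ΔL).
(e)–(f): forbidden (parity, ΔS, ΔL).
Allowed pairs: 3 of 15.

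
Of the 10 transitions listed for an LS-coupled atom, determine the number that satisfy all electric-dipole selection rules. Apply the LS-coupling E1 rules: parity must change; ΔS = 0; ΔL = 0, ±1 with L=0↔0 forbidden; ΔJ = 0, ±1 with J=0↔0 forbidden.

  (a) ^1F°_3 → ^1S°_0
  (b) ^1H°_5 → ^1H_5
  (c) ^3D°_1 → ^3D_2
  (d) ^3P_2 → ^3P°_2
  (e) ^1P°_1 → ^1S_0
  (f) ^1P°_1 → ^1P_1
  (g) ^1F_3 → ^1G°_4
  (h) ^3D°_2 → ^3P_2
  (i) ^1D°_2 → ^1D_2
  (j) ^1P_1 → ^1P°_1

(a) forbidden (parity, ΔL, ΔJ fail)
(b) allowed
(c) allowed
(d) allowed
(e) allowed
(f) allowed
(g) allowed
(h) allowed
(i) allowed
(j) allowed
Total allowed: 9 of 10.

9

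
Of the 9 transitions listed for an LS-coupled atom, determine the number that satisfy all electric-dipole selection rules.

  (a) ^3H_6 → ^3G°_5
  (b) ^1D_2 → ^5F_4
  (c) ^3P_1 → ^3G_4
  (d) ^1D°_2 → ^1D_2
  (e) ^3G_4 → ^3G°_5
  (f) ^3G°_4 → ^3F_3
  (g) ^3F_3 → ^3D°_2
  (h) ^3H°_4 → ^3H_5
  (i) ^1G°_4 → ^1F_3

(a) allowed
(b) forbidden (parity, ΔS, ΔJ fail)
(c) forbidden (parity, ΔL, ΔJ fail)
(d) allowed
(e) allowed
(f) allowed
(g) allowed
(h) allowed
(i) allowed
Total allowed: 7 of 9.

7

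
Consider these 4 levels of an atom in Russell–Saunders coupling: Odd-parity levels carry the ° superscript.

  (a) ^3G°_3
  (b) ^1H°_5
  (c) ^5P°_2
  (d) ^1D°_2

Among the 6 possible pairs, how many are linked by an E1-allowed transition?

(a)–(b): forbidden (parity, ΔS, ΔJ).
(a)–(c): forbidden (parity, ΔS, ΔL).
(a)–(d): forbidden (parity, ΔS, ΔL).
(b)–(c): forbidden (parity, ΔS, ΔL, ΔJ).
(b)–(d): forbidden (parity, ΔL, ΔJ).
(c)–(d): forbidden (parity, ΔS).
Allowed pairs: 0 of 6.

0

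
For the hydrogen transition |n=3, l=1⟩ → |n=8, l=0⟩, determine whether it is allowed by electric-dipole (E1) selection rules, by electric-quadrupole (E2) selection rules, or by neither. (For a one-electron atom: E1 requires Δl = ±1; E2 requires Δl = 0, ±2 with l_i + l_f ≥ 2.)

Δl = 0 − 1 = -1; l_i + l_f = 1.
E1 (Δl = ±1): satisfied.
E2 (Δl = 0,±2, l_i+l_f ≥ 2): not satisfied.

E1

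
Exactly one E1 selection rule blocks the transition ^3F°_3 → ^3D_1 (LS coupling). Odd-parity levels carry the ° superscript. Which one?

the ΔJ = 0, ±1 rule

Reading off the term symbols: S 1→1, L 3→2, J 3→1, parity odd→even.
ΔJ = 0, ±1 (not J=0↔0): J: 3 → 1, ΔJ = -2 — violated.
Parity must change: odd → even — satisfied.
ΔL = 0, ±1 (not L=0↔0): L: 3 → 2, ΔL = -1 — satisfied.
ΔS = 0: S: 1 → 1 — satisfied.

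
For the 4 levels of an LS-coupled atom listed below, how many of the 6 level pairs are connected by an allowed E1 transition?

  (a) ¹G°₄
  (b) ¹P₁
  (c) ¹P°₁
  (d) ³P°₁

(a)–(b): forbidden (ΔL, ΔJ).
(a)–(c): forbidden (parity, ΔL, ΔJ).
(a)–(d): forbidden (parity, ΔS, ΔL, ΔJ).
(b)–(c): allowed.
(b)–(d): forbidden (ΔS).
(c)–(d): forbidden (parity, ΔS).
Allowed pairs: 1 of 6.

1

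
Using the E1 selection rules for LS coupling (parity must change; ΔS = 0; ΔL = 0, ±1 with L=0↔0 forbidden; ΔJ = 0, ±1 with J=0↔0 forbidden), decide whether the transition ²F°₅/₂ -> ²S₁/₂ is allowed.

Reading off the term symbols: S 1/2→1/2, L 3→0, J 5/2→1/2, parity odd→even.
Parity must change: odd → even — ok.
ΔS = 0: S: 1/2 → 1/2 — ok.
ΔL = 0, ±1 (not L=0↔0): L: 3 → 0, ΔL = -3 — fails.
ΔJ = 0, ±1 (not J=0↔0): J: 5/2 → 1/2, ΔJ = -2 — fails.
Rule(s) violated: ΔL, ΔJ.

forbidden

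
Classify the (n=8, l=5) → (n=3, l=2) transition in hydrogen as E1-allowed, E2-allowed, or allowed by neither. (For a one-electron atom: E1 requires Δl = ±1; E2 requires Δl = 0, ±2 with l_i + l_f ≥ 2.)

neither

Δl = 2 − 5 = -3; l_i + l_f = 7.
E1 (Δl = ±1): not satisfied.
E2 (Δl = 0,±2, l_i+l_f ≥ 2): not satisfied.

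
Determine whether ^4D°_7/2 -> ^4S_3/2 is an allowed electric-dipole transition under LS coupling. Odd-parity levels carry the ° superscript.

forbidden

Parity must change: odd → even — satisfied.
ΔS = 0: S: 3/2 → 3/2 — satisfied.
ΔL = 0, ±1 (not L=0↔0): L: 2 → 0, ΔL = -2 — violated.
ΔJ = 0, ±1 (not J=0↔0): J: 7/2 → 3/2, ΔJ = -2 — violated.
Rule(s) violated: ΔL, ΔJ.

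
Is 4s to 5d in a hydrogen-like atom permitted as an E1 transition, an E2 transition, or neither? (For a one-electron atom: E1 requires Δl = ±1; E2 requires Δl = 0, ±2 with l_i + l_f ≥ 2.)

E2

Δl = 2 − 0 = +2; l_i + l_f = 2.
E1 (Δl = ±1): not satisfied.
E2 (Δl = 0,±2, l_i+l_f ≥ 2): satisfied.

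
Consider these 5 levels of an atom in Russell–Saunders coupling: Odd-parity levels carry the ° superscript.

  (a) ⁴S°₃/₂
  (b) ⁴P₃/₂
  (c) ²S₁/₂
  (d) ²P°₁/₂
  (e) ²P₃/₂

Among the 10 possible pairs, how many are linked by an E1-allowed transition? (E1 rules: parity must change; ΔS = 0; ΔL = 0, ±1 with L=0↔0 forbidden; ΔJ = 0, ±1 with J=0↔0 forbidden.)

3

(a)–(b): allowed.
(a)–(c): forbidden (ΔS, ΔL).
(a)–(d): forbidden (parity, ΔS).
(a)–(e): forbidden (ΔS).
(b)–(c): forbidden (parity, ΔS).
(b)–(d): forbidden (ΔS).
(b)–(e): forbidden (parity, ΔS).
(c)–(d): allowed.
(c)–(e): forbidden (parity).
(d)–(e): allowed.
Allowed pairs: 3 of 10.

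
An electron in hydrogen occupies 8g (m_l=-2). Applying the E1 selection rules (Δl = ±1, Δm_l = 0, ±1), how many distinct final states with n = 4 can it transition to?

E1 requires Δl = ±1, so l_f ∈ {3, 5}; with 0 ≤ l_f ≤ n_f−1 = 3, the allowed l_f values are {3}.
For l_f = 3: m_f ∈ {m_i−1, m_i, m_i+1} ∩ [−3, 3] = {-3, -2, -1} → 3 states.
Total: 3.

3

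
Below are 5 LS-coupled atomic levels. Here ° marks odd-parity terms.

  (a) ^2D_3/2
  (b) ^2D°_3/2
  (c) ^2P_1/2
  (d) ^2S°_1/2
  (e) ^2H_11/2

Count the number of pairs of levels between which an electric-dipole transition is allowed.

3

(a)–(b): allowed.
(a)–(c): forbidden (parity).
(a)–(d): forbidden (ΔL).
(a)–(e): forbidden (parity, ΔL, ΔJ).
(b)–(c): allowed.
(b)–(d): forbidden (parity, ΔL).
(b)–(e): forbidden (ΔL, ΔJ).
(c)–(d): allowed.
(c)–(e): forbidden (parity, ΔL, ΔJ).
(d)–(e): forbidden (ΔL, ΔJ).
Allowed pairs: 3 of 10.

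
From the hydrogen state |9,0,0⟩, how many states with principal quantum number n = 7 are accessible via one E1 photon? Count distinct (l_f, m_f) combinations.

3

E1 requires Δl = ±1, so l_f ∈ {-1, 1}; with 0 ≤ l_f ≤ n_f−1 = 6, the allowed l_f values are {1}.
For l_f = 1: m_f ∈ {m_i−1, m_i, m_i+1} ∩ [−1, 1] = {-1, 0, 1} → 3 states.
Total: 3.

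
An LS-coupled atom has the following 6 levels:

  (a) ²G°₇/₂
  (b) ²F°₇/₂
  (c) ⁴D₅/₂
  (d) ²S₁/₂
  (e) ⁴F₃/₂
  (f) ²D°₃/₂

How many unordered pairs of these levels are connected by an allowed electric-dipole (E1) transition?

0

(a)–(b): forbidden (parity).
(a)–(c): forbidden (ΔS, ΔL).
(a)–(d): forbidden (ΔL, ΔJ).
(a)–(e): forbidden (ΔS, ΔJ).
(a)–(f): forbidden (parity, ΔL, ΔJ).
(b)–(c): forbidden (ΔS).
(b)–(d): forbidden (ΔL, ΔJ).
(b)–(e): forbidden (ΔS, ΔJ).
(b)–(f): forbidden (parity, ΔJ).
(c)–(d): forbidden (parity, ΔS, ΔL, ΔJ).
(c)–(e): forbidden (parity).
(c)–(f): forbidden (ΔS).
(d)–(e): forbidden (parity, ΔS, ΔL).
(d)–(f): forbidden (ΔL).
(e)–(f): forbidden (ΔS).
Allowed pairs: 0 of 15.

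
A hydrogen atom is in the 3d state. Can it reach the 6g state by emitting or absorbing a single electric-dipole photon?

forbidden

Initial l = 2, final l = 4, so Δl = +2. E1 requires Δl = ±1: violated.
The transition is electric-dipole forbidden.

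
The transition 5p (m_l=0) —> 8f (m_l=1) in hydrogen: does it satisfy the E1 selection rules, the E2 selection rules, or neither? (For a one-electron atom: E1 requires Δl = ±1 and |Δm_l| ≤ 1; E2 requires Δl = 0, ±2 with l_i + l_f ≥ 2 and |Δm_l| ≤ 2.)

E2

Δl = 3 − 1 = +2; l_i + l_f = 4.
Δm_l = +1.
E1 (Δl = ±1, |Δm_l| ≤ 1): not satisfied.
E2 (Δl = 0,±2, l_i+l_f ≥ 2, |Δm_l| ≤ 2): satisfied.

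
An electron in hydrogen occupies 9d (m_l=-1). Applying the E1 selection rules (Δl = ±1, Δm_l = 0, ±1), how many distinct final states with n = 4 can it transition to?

E1 requires Δl = ±1, so l_f ∈ {1, 3}; with 0 ≤ l_f ≤ n_f−1 = 3, the allowed l_f values are {1, 3}.
For l_f = 1: m_f ∈ {m_i−1, m_i, m_i+1} ∩ [−1, 1] = {-1, 0} → 2 states.
For l_f = 3: m_f ∈ {m_i−1, m_i, m_i+1} ∩ [−3, 3] = {-2, -1, 0} → 3 states.
Total: 5.

5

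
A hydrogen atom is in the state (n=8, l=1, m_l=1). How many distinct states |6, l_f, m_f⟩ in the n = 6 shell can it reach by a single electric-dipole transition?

E1 requires Δl = ±1, so l_f ∈ {0, 2}; with 0 ≤ l_f ≤ n_f−1 = 5, the allowed l_f values are {0, 2}.
For l_f = 0: m_f ∈ {m_i−1, m_i, m_i+1} ∩ [−0, 0] = {0} → 1 state.
For l_f = 2: m_f ∈ {m_i−1, m_i, m_i+1} ∩ [−2, 2] = {0, 1, 2} → 3 states.
Total: 4.

4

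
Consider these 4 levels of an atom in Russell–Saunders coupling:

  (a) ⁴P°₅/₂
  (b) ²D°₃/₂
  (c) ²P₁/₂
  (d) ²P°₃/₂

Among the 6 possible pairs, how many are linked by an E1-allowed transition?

2

(a)–(b): forbidden (parity, ΔS).
(a)–(c): forbidden (ΔS, ΔJ).
(a)–(d): forbidden (parity, ΔS).
(b)–(c): allowed.
(b)–(d): forbidden (parity).
(c)–(d): allowed.
Allowed pairs: 2 of 6.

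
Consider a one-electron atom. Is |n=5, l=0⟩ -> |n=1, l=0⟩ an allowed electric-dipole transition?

Δl = 0 − 0 = +0; the E1 rule Δl = ±1 is violated.
The transition is electric-dipole forbidden.

forbidden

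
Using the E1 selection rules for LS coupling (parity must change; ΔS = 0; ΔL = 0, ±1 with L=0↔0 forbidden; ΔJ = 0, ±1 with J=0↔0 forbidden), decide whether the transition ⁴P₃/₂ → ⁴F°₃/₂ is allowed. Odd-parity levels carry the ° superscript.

forbidden

Reading off the term symbols: S 3/2→3/2, L 1→3, J 3/2→3/2, parity even→odd.
Parity must change: even → odd — ok.
ΔS = 0: S: 3/2 → 3/2 — ok.
ΔL = 0, ±1 (not L=0↔0): L: 1 → 3, ΔL = +2 — fails.
ΔJ = 0, ±1 (not J=0↔0): J: 3/2 → 3/2, ΔJ = +0 — ok.
Rule(s) violated: ΔL.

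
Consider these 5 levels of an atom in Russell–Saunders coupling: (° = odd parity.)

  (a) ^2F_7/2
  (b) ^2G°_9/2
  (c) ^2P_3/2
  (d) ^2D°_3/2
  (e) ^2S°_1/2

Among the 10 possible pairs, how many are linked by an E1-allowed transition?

(a)–(b): allowed.
(a)–(c): forbidden (parity, ΔL, ΔJ).
(a)–(d): forbidden (ΔJ).
(a)–(e): forbidden (ΔL, ΔJ).
(b)–(c): forbidden (ΔL, ΔJ).
(b)–(d): forbidden (parity, ΔL, ΔJ).
(b)–(e): forbidden (parity, ΔL, ΔJ).
(c)–(d): allowed.
(c)–(e): allowed.
(d)–(e): forbidden (parity, ΔL).
Allowed pairs: 3 of 10.

3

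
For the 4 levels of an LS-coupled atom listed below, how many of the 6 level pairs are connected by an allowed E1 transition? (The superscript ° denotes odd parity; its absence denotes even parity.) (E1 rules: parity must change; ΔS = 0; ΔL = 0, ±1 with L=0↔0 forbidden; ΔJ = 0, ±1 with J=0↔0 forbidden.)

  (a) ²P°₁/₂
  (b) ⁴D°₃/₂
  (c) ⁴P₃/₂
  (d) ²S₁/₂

2

(a)–(b): forbidden (parity, ΔS).
(a)–(c): forbidden (ΔS).
(a)–(d): allowed.
(b)–(c): allowed.
(b)–(d): forbidden (ΔS, ΔL).
(c)–(d): forbidden (parity, ΔS).
Allowed pairs: 2 of 6.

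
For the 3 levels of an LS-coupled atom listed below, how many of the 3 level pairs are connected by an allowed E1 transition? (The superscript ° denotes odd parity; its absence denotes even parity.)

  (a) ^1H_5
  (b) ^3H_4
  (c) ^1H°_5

1

(a)–(b): forbidden (parity, ΔS).
(a)–(c): allowed.
(b)–(c): forbidden (ΔS).
Allowed pairs: 1 of 3.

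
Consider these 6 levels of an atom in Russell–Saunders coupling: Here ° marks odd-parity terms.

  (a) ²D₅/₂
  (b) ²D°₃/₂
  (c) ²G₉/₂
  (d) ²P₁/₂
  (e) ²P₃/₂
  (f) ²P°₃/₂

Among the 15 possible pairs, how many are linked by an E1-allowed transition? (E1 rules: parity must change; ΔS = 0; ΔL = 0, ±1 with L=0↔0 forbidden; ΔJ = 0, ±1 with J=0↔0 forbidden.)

6

(a)–(b): allowed.
(a)–(c): forbidden (parity, ΔL, ΔJ).
(a)–(d): forbidden (parity, ΔJ).
(a)–(e): forbidden (parity).
(a)–(f): allowed.
(b)–(c): forbidden (ΔL, ΔJ).
(b)–(d): allowed.
(b)–(e): allowed.
(b)–(f): forbidden (parity).
(c)–(d): forbidden (parity, ΔL, ΔJ).
(c)–(e): forbidden (parity, ΔL, ΔJ).
(c)–(f): forbidden (ΔL, ΔJ).
(d)–(e): forbidden (parity).
(d)–(f): allowed.
(e)–(f): allowed.
Allowed pairs: 6 of 15.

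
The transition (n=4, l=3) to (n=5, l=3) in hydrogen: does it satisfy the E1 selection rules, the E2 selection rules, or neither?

E2

Δl = 3 − 3 = +0; l_i + l_f = 6.
E1 (Δl = ±1): not satisfied.
E2 (Δl = 0,±2, l_i+l_f ≥ 2): satisfied.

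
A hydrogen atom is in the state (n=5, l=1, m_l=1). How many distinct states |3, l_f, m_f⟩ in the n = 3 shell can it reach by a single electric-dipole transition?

E1 requires Δl = ±1, so l_f ∈ {0, 2}; with 0 ≤ l_f ≤ n_f−1 = 2, the allowed l_f values are {0, 2}.
For l_f = 0: m_f ∈ {m_i−1, m_i, m_i+1} ∩ [−0, 0] = {0} → 1 state.
For l_f = 2: m_f ∈ {m_i−1, m_i, m_i+1} ∩ [−2, 2] = {0, 1, 2} → 3 states.
Total: 4.

4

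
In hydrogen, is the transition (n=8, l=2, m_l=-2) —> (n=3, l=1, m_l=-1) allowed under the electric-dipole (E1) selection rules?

allowed

Initial l = 2, final l = 1, so Δl = -1. E1 requires Δl = ±1: passes.
Δm_l = -1 − (-2) = +1. E1 requires Δm_l = 0, ±1: passes.
All E1 selection rules are satisfied.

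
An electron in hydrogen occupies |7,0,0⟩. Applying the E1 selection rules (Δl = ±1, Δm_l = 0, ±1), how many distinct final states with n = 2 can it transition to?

3

E1 requires Δl = ±1, so l_f ∈ {-1, 1}; with 0 ≤ l_f ≤ n_f−1 = 1, the allowed l_f values are {1}.
For l_f = 1: m_f ∈ {m_i−1, m_i, m_i+1} ∩ [−1, 1] = {-1, 0, 1} → 3 states.
Total: 3.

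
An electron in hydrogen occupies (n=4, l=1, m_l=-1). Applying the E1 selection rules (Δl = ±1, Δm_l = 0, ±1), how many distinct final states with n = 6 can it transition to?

E1 requires Δl = ±1, so l_f ∈ {0, 2}; with 0 ≤ l_f ≤ n_f−1 = 5, the allowed l_f values are {0, 2}.
For l_f = 0: m_f ∈ {m_i−1, m_i, m_i+1} ∩ [−0, 0] = {0} → 1 state.
For l_f = 2: m_f ∈ {m_i−1, m_i, m_i+1} ∩ [−2, 2] = {-2, -1, 0} → 3 states.
Total: 4.

4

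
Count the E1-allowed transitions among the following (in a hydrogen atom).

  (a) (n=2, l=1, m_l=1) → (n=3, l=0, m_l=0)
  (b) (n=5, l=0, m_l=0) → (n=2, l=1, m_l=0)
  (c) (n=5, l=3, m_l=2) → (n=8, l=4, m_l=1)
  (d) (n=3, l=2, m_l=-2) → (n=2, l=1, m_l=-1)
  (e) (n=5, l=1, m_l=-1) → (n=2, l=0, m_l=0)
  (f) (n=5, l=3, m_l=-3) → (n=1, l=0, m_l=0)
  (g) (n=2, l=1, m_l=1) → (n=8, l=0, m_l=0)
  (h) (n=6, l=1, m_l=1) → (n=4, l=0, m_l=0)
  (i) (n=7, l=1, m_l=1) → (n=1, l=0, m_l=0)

8

(a) allowed
(b) allowed
(c) allowed
(d) allowed
(e) allowed
(f) forbidden — Δl = -3 (E1 requires Δl = ±1); Δm_l = +3 (E1 requires Δm_l = 0, ±1)
(g) allowed
(h) allowed
(i) allowed
Total allowed: 8 of 9.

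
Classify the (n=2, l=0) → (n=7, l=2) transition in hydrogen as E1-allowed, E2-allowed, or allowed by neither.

E2

Δl = 2 − 0 = +2; l_i + l_f = 2.
E1 (Δl = ±1): not satisfied.
E2 (Δl = 0,±2, l_i+l_f ≥ 2): satisfied.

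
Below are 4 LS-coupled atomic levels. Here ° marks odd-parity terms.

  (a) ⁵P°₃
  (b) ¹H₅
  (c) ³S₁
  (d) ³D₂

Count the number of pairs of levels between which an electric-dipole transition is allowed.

(a)–(b): forbidden (ΔS, ΔL, ΔJ).
(a)–(c): forbidden (ΔS, ΔJ).
(a)–(d): forbidden (ΔS).
(b)–(c): forbidden (parity, ΔS, ΔL, ΔJ).
(b)–(d): forbidden (parity, ΔS, ΔL, ΔJ).
(c)–(d): forbidden (parity, ΔL).
Allowed pairs: 0 of 6.

0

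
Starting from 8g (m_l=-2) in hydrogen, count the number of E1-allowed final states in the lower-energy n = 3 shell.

E1 requires l_f ∈ {3, 5}, but neither lies in [0, 2], so no final state is reachable.
Total: 0.

0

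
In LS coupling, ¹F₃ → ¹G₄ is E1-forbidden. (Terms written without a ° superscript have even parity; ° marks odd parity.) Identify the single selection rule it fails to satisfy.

Initial level: S=0, L=3, J=3, parity even. Final level: S=0, L=4, J=4, parity even.
Parity must change: even → even — violated.
ΔS = 0: S: 0 → 0 — satisfied.
ΔL = 0, ±1 (not L=0↔0): L: 3 → 4, ΔL = +1 — satisfied.
ΔJ = 0, ±1 (not J=0↔0): J: 3 → 4, ΔJ = +1 — satisfied.

parity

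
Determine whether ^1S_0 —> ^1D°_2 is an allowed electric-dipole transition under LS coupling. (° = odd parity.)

forbidden

Initial level: S=0, L=0, J=0, parity even. Final level: S=0, L=2, J=2, parity odd.
ΔJ = 0, ±1 (not J=0↔0): J: 0 → 2, ΔJ = +2 — fails.
ΔS = 0: S: 0 → 0 — passes.
ΔL = 0, ±1 (not L=0↔0): L: 0 → 2, ΔL = +2 — fails.
Parity must change: even → odd — passes.
Rule(s) violated: ΔL, ΔJ.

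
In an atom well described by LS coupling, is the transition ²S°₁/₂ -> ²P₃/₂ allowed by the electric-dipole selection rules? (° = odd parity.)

allowed

Reading off the term symbols: S 1/2→1/2, L 0→1, J 1/2→3/2, parity odd→even.
Parity must change: odd → even — passes.
ΔS = 0: S: 1/2 → 1/2 — passes.
ΔL = 0, ±1 (not L=0↔0): L: 0 → 1, ΔL = +1 — passes.
ΔJ = 0, ±1 (not J=0↔0): J: 1/2 → 3/2, ΔJ = +1 — passes.
All four E1 rules are satisfied.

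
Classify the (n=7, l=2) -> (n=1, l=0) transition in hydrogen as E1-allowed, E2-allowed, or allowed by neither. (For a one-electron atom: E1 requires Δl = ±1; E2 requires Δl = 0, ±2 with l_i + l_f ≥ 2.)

Δl = 0 − 2 = -2; l_i + l_f = 2.
E1 (Δl = ±1): not satisfied.
E2 (Δl = 0,±2, l_i+l_f ≥ 2): satisfied.

E2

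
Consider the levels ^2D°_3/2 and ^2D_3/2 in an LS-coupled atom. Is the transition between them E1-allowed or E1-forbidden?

Reading off the term symbols: S 1/2→1/2, L 2→2, J 3/2→3/2, parity odd→even.
Parity must change: odd → even — ✓.
ΔS = 0: S: 1/2 → 1/2 — ✓.
ΔL = 0, ±1 (not L=0↔0): L: 2 → 2, ΔL = +0 — ✓.
ΔJ = 0, ±1 (not J=0↔0): J: 3/2 → 3/2, ΔJ = +0 — ✓.
All four E1 rules are satisfied.

allowed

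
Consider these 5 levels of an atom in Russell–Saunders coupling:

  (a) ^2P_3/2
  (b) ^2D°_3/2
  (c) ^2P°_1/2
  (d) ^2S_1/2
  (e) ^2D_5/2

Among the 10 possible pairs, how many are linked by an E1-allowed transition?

(a)–(b): allowed.
(a)–(c): allowed.
(a)–(d): forbidden (parity).
(a)–(e): forbidden (parity).
(b)–(c): forbidden (parity).
(b)–(d): forbidden (ΔL).
(b)–(e): allowed.
(c)–(d): allowed.
(c)–(e): forbidden (ΔJ).
(d)–(e): forbidden (parity, ΔL, ΔJ).
Allowed pairs: 4 of 10.

4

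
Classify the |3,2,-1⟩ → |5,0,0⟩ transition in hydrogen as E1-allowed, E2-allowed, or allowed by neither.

Δl = 0 − 2 = -2; l_i + l_f = 2.
Δm_l = +1.
E1 (Δl = ±1, |Δm_l| ≤ 1): not satisfied.
E2 (Δl = 0,±2, l_i+l_f ≥ 2, |Δm_l| ≤ 2): satisfied.

E2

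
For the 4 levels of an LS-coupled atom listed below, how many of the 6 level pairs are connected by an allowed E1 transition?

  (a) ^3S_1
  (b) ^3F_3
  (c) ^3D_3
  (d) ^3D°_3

2

(a)–(b): forbidden (parity, ΔL, ΔJ).
(a)–(c): forbidden (parity, ΔL, ΔJ).
(a)–(d): forbidden (ΔL, ΔJ).
(b)–(c): forbidden (parity).
(b)–(d): allowed.
(c)–(d): allowed.
Allowed pairs: 2 of 6.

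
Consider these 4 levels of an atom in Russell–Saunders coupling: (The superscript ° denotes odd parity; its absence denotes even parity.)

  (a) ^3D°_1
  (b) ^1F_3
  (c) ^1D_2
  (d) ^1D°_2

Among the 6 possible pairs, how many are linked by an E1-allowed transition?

2

(a)–(b): forbidden (ΔS, ΔJ).
(a)–(c): forbidden (ΔS).
(a)–(d): forbidden (parity, ΔS).
(b)–(c): forbidden (parity).
(b)–(d): allowed.
(c)–(d): allowed.
Allowed pairs: 2 of 6.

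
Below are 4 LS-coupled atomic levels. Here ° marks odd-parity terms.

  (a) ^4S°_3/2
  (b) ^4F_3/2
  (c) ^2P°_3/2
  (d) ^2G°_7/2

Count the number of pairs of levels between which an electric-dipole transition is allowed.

0

(a)–(b): forbidden (ΔL).
(a)–(c): forbidden (parity, ΔS).
(a)–(d): forbidden (parity, ΔS, ΔL, ΔJ).
(b)–(c): forbidden (ΔS, ΔL).
(b)–(d): forbidden (ΔS, ΔJ).
(c)–(d): forbidden (parity, ΔL, ΔJ).
Allowed pairs: 0 of 6.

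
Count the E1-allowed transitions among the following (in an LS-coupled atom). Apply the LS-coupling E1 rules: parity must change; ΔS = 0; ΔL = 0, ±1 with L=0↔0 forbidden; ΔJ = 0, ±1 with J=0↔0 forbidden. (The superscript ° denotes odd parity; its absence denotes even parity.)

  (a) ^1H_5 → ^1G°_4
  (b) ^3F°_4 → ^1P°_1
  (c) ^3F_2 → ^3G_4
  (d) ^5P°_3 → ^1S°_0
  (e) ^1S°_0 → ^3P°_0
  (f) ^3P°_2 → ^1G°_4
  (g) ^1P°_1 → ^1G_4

1

(a) allowed
(b) forbidden (parity, ΔS, ΔL, ΔJ fail)
(c) forbidden (parity, ΔJ fail)
(d) forbidden (parity, ΔS, ΔJ fail)
(e) forbidden (parity, ΔS, ΔJ fail)
(f) forbidden (parity, ΔS, ΔL, ΔJ fail)
(g) forbidden (ΔL, ΔJ fail)
Total allowed: 1 of 7.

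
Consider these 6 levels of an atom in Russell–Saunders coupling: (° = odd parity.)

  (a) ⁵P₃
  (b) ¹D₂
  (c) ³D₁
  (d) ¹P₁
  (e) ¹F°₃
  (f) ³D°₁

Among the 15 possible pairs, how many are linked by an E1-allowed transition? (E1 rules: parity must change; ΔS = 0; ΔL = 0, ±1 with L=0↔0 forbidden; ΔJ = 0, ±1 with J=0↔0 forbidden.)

2

(a)–(b): forbidden (parity, ΔS).
(a)–(c): forbidden (parity, ΔS, ΔJ).
(a)–(d): forbidden (parity, ΔS, ΔJ).
(a)–(e): forbidden (ΔS, ΔL).
(a)–(f): forbidden (ΔS, ΔJ).
(b)–(c): forbidden (parity, ΔS).
(b)–(d): forbidden (parity).
(b)–(e): allowed.
(b)–(f): forbidden (ΔS).
(c)–(d): forbidden (parity, ΔS).
(c)–(e): forbidden (ΔS, ΔJ).
(c)–(f): allowed.
(d)–(e): forbidden (ΔL, ΔJ).
(d)–(f): forbidden (ΔS).
(e)–(f): forbidden (parity, ΔS, ΔJ).
Allowed pairs: 2 of 15.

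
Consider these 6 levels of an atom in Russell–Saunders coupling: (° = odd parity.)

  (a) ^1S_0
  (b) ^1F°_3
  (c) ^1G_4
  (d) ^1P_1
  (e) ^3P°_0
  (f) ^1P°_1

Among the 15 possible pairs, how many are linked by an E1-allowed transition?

(a)–(b): forbidden (ΔL, ΔJ).
(a)–(c): forbidden (parity, ΔL, ΔJ).
(a)–(d): forbidden (parity).
(a)–(e): forbidden (ΔS, ΔJ).
(a)–(f): allowed.
(b)–(c): allowed.
(b)–(d): forbidden (ΔL, ΔJ).
(b)–(e): forbidden (parity, ΔS, ΔL, ΔJ).
(b)–(f): forbidden (parity, ΔL, ΔJ).
(c)–(d): forbidden (parity, ΔL, ΔJ).
(c)–(e): forbidden (ΔS, ΔL, ΔJ).
(c)–(f): forbidden (ΔL, ΔJ).
(d)–(e): forbidden (ΔS).
(d)–(f): allowed.
(e)–(f): forbidden (parity, ΔS).
Allowed pairs: 3 of 15.

3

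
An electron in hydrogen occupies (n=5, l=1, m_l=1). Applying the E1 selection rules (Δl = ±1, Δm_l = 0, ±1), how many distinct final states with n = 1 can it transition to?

1

E1 requires Δl = ±1, so l_f ∈ {0, 2}; with 0 ≤ l_f ≤ n_f−1 = 0, the allowed l_f values are {0}.
For l_f = 0: m_f ∈ {m_i−1, m_i, m_i+1} ∩ [−0, 0] = {0} → 1 state.
Total: 1.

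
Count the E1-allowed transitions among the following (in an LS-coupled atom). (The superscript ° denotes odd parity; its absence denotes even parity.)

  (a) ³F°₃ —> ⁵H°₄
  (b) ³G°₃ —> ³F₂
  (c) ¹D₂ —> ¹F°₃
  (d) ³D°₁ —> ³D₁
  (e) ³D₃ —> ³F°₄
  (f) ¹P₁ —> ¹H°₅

(a) forbidden (parity, ΔS, ΔL fail)
(b) allowed
(c) allowed
(d) allowed
(e) allowed
(f) forbidden (ΔL, ΔJ fail)
Total allowed: 4 of 6.

4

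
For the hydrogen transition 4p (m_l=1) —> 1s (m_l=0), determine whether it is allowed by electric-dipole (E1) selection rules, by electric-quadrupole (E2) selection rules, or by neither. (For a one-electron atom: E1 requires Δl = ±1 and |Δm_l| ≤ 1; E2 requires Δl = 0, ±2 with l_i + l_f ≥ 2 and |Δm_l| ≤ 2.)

Δl = 0 − 1 = -1; l_i + l_f = 1.
Δm_l = -1.
E1 (Δl = ±1, |Δm_l| ≤ 1): satisfied.
E2 (Δl = 0,±2, l_i+l_f ≥ 2, |Δm_l| ≤ 2): not satisfied.

E1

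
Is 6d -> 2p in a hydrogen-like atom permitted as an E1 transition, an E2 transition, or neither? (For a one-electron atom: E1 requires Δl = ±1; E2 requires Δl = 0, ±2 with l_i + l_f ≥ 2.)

E1

Δl = 1 − 2 = -1; l_i + l_f = 3.
E1 (Δl = ±1): satisfied.
E2 (Δl = 0,±2, l_i+l_f ≥ 2): not satisfied.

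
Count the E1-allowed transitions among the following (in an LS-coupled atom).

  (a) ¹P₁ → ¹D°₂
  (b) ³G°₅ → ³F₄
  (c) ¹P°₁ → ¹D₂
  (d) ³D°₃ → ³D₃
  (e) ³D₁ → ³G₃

(a) allowed
(b) allowed
(c) allowed
(d) allowed
(e) forbidden (parity, ΔL, ΔJ fail)
Total allowed: 4 of 5.

4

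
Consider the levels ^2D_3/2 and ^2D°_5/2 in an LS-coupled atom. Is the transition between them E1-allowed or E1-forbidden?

allowed

Parity must change: even → odd — passes.
ΔS = 0: S: 1/2 → 1/2 — passes.
ΔL = 0, ±1 (not L=0↔0): L: 2 → 2, ΔL = +0 — passes.
ΔJ = 0, ±1 (not J=0↔0): J: 3/2 → 5/2, ΔJ = +1 — passes.
All four E1 rules are satisfied.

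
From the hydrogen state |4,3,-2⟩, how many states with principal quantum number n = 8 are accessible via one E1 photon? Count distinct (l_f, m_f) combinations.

E1 requires Δl = ±1, so l_f ∈ {2, 4}; with 0 ≤ l_f ≤ n_f−1 = 7, the allowed l_f values are {2, 4}.
For l_f = 2: m_f ∈ {m_i−1, m_i, m_i+1} ∩ [−2, 2] = {-2, -1} → 2 states.
For l_f = 4: m_f ∈ {m_i−1, m_i, m_i+1} ∩ [−4, 4] = {-3, -2, -1} → 3 states.
Total: 5.

5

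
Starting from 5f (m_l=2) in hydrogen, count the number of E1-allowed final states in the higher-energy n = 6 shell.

5

E1 requires Δl = ±1, so l_f ∈ {2, 4}; with 0 ≤ l_f ≤ n_f−1 = 5, the allowed l_f values are {2, 4}.
For l_f = 2: m_f ∈ {m_i−1, m_i, m_i+1} ∩ [−2, 2] = {1, 2} → 2 states.
For l_f = 4: m_f ∈ {m_i−1, m_i, m_i+1} ∩ [−4, 4] = {1, 2, 3} → 3 states.
Total: 5.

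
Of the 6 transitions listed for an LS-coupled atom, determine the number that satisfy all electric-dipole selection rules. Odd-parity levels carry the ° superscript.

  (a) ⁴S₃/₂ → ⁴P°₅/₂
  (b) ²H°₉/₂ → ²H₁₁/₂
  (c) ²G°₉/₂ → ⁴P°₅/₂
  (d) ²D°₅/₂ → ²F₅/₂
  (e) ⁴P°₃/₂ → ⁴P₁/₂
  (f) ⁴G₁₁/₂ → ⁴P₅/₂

4

(a) allowed
(b) allowed
(c) forbidden (parity, ΔS, ΔL, ΔJ fail)
(d) allowed
(e) allowed
(f) forbidden (parity, ΔL, ΔJ fail)
Total allowed: 4 of 6.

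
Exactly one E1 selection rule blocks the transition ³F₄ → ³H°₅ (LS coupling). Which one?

the ΔL = 0, ±1 rule

Reading off the term symbols: S 1→1, L 3→5, J 4→5, parity even→odd.
Parity must change: even → odd — passes.
ΔJ = 0, ±1 (not J=0↔0): J: 4 → 5, ΔJ = +1 — passes.
ΔS = 0: S: 1 → 1 — passes.
ΔL = 0, ±1 (not L=0↔0): L: 3 → 5, ΔL = +2 — fails.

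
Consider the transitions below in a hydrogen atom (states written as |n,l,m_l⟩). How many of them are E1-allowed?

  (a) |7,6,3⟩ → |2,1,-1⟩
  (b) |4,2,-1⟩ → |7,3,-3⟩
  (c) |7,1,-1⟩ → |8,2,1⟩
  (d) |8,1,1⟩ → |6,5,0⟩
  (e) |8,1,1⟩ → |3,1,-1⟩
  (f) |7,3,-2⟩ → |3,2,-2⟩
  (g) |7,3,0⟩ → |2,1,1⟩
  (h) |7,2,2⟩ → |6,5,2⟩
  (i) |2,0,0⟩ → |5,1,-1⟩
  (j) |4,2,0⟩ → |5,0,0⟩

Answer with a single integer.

2

(a) forbidden — Δl = -5 (E1 requires Δl = ±1); Δm_l = -4 (E1 requires Δm_l = 0, ±1)
(b) forbidden — Δm_l = -2 (E1 requires Δm_l = 0, ±1)
(c) forbidden — Δm_l = +2 (E1 requires Δm_l = 0, ±1)
(d) forbidden — Δl = +4 (E1 requires Δl = ±1)
(e) forbidden — Δl = +0 (E1 requires Δl = ±1); Δm_l = -2 (E1 requires Δm_l = 0, ±1)
(f) allowed
(g) forbidden — Δl = -2 (E1 requires Δl = ±1)
(h) forbidden — Δl = +3 (E1 requires Δl = ±1)
(i) allowed
(j) forbidden — Δl = -2 (E1 requires Δl = ±1)
Total allowed: 2 of 10.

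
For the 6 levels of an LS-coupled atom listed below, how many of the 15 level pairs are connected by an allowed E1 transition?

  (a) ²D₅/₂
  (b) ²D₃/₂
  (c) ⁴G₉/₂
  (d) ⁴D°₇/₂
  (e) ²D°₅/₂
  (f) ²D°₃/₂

(a)–(b): forbidden (parity).
(a)–(c): forbidden (parity, ΔS, ΔL, ΔJ).
(a)–(d): forbidden (ΔS).
(a)–(e): allowed.
(a)–(f): allowed.
(b)–(c): forbidden (parity, ΔS, ΔL, ΔJ).
(b)–(d): forbidden (ΔS, ΔJ).
(b)–(e): allowed.
(b)–(f): allowed.
(c)–(d): forbidden (ΔL).
(c)–(e): forbidden (ΔS, ΔL, ΔJ).
(c)–(f): forbidden (ΔS, ΔL, ΔJ).
(d)–(e): forbidden (parity, ΔS).
(d)–(f): forbidden (parity, ΔS, ΔJ).
(e)–(f): forbidden (parity).
Allowed pairs: 4 of 15.

4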